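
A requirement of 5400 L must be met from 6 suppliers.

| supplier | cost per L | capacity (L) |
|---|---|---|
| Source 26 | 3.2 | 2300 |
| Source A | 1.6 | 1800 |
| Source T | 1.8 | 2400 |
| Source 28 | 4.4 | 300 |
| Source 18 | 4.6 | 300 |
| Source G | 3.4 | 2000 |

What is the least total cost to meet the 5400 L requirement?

Fill from the cheapest supplier first.
Source A at 1.6: take all 1800 L — 3600 still needed.
Source T (1.8): use full 2400 — 1200 L to go.
Take 1200 from Source 26 at 3.2 to finish.
Source G, Source 28, Source 18: unused.
Cost = 1800×1.6 + 2400×1.8 + 1200×3.2 = 11040.

11040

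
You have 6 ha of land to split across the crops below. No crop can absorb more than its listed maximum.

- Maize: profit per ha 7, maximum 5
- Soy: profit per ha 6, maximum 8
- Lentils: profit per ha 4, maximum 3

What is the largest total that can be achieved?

41

Highest profit per ha first: Maize 7 > Soy 6 > Lentils 4.
Maize takes 5 to reach its cap of 5 ; 1 left.
Soy has room for 8 but only 1 remain, so it gets 1.
Total = 7×5 + 6×1 = 41.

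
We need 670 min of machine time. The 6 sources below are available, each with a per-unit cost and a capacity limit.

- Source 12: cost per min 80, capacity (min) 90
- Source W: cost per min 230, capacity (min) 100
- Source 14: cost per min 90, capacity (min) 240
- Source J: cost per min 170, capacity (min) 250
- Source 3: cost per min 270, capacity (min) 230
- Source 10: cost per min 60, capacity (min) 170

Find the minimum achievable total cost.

Fill from the cheapest source first.
Source 10 at 60: take all 170 min → 500 still needed.
Source 12 at 80: take all 90 min → 410 still needed.
Source 14 at 90: take all 240 min → 170 still needed.
Source J at 170: take 170 of its 250 → requirement met.
Source W, Source 3: unused.
Cost = 170×60 + 90×80 + 240×90 + 170×170 = 67900.

67900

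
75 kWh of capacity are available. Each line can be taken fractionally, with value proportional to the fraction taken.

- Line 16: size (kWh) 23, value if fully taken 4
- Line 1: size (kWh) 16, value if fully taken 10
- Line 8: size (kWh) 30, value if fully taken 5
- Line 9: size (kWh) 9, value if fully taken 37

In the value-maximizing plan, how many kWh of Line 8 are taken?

Sort by value density: Line 9 37/9≈4.11, Line 1 10/16≈0.625, Line 16 4/23≈0.174, Line 8 5/30≈0.167.
Take all of Line 9 (9 kWh, value 37) — 66 kWh left.
Take all of Line 1 (16 kWh, value 10) — 50 kWh left.
Line 16: take in full, 23 kWh for value 4 — 27 left.
27 kWh left: a 27/30 share of Line 8 gives 5×27/30 = 4.5.

27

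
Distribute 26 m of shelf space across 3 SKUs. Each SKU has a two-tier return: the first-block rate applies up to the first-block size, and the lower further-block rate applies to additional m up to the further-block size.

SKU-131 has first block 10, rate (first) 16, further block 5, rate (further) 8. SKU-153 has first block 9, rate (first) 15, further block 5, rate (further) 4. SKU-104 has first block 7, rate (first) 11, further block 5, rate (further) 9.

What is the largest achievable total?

372

Order all 6 blocks by rate: SKU-131/first 16 > SKU-153/first 15 > SKU-104/first 11 > SKU-104/second 9 > SKU-131/second 8 > SKU-153/second 4.
SKU-131/first (16): +10 → 16 left.
SKU-153 first at 15: fill all 9 → 7 left.
Fill SKU-104 first block (7 at 11) → 0 left.
Total = 16×10 + 15×9 + 11×7 = 372.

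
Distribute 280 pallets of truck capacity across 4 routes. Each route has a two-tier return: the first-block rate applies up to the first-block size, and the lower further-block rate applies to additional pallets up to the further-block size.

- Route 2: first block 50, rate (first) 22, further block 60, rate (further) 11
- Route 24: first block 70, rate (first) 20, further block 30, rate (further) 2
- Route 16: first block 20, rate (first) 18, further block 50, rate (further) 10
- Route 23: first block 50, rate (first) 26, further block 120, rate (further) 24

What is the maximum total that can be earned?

6480

Order all 8 blocks by rate: Route 23/first 26 > Route 23/second 24 > Route 2/first 22 > Route 24/first 20 > Route 16/first 18 > Route 2/second 11 > Route 16/second 10 > Route 24/second 2.
Route 23 first at 26: fill all 50 ; 230 left.
Route 23 second at 24: fill all 120 ; 110 left.
Route 2/first (22): +50 ; 60 left.
Route 24/first: +60 of 70 at 20; pool empty.
Total = 26×50 + 24×120 + 22×50 + 20×60 = 6480.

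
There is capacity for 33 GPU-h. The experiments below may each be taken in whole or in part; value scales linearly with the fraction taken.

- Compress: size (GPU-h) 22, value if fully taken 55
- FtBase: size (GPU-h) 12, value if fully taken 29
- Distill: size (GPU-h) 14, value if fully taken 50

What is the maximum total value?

Sort by value density: Distill 50/14≈3.57, Compress 55/22≈2.5, FtBase 29/12≈2.42.
Take all of Distill (14 GPU-h, value 50) — 19 GPU-h left.
Only 19 GPU-h remain; take 19/22 of Compress for value 55×19/22 = 47.5.
Total value = 97.5.

97.5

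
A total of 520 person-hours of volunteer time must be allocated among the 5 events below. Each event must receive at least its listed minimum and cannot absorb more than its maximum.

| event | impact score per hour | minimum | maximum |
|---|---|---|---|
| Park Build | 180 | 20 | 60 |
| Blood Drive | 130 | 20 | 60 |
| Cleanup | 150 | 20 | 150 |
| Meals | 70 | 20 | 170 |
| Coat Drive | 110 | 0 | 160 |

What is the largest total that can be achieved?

65000

Meeting every minimum uses 20+20+20+20+0 = 80 person-hours, leaving 440.
Highest impact score per hour first: Park Build 180 > Cleanup 150 > Blood Drive 130 > Coat Drive 110 > Meals 70.
Park Build: +40 to 60 (cap) ; 400 left.
Give Cleanup 130 more to hit its cap of 150 ; 270 left.
Blood Drive: +40 to 60 (cap) ; 230 left.
Coat Drive: +160 to 160 (cap) ; 70 left.
Meals: +70 (room for 150) → 90. Pool exhausted.
Total = 180×60 + 130×60 + 150×150 + 70×90 + 110×160 = 65000.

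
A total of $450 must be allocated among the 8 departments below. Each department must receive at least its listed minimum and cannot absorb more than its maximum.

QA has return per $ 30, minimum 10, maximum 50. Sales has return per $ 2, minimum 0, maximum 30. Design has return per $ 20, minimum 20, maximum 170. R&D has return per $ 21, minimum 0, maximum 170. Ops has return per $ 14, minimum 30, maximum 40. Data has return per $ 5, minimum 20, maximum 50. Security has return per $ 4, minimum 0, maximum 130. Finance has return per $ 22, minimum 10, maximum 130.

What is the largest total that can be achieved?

Meeting every minimum uses 10+0+20+0+30+20+0+10 = 90 $, leaving 360.
Order the departments by return per $: QA 30 > Finance 22 > R&D 21 > Design 20 > Ops 14 > Data 5 > Security 4 > Sales 2.
QA: +40 to 50 (cap) — 320 left.
Finance: +120 to 130 (cap) — 200 left.
R&D takes 170 more to reach its cap of 170 — 30 left.
Design: +30 (room for 150) → 50. Pool exhausted.
Total = 30×50 + 20×50 + 21×170 + 14×30 + 5×20 + 22×130 = 9450.

9450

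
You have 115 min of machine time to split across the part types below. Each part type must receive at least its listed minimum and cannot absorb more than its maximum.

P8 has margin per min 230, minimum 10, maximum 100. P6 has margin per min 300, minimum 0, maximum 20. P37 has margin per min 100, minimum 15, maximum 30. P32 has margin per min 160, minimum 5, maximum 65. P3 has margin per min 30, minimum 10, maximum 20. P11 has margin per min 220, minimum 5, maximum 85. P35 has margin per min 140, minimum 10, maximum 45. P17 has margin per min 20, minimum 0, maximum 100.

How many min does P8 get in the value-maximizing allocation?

50

Meeting every minimum uses 10+0+15+5+10+5+10+0 = 55 min, leaving 60.
Rank by margin per min: P6 300 > P8 230 > P11 220 > P32 160 > P35 140 > P37 100 > P3 30 > P17 20.
P6 takes 20 more to reach its cap of 20 — 40 left.
Only 40 left; P8 takes them to reach 50.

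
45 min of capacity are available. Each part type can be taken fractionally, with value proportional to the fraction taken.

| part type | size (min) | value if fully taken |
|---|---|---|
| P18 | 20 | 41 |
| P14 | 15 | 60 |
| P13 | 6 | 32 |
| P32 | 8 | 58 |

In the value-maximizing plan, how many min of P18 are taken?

16

Rank by value-to-size ratio: P32 58/8≈7.25, P13 32/6≈5.33, P14 60/15≈4, P18 41/20≈2.05.
P32: take in full, 8 min for value 58 ; 37 left.
All 6 min of P13 fit (value 32) ; 31 remain.
P14: take in full, 15 min for value 60 ; 16 left.
Fill the last 16 min with part of P18: 16/20 of it earns 32.8.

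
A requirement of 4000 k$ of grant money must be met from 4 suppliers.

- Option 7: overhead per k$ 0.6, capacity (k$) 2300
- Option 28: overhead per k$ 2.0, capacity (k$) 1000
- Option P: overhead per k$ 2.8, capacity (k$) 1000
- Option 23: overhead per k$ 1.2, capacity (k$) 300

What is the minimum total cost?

4860

Cheapest first:
Option 7 at 0.6: take all 2300 k$ — 1700 still needed.
Option 23 at 1.2: take all 300 k$ — 1400 still needed.
Take 1000 from Option 28 at 2.0 — need 400 more.
Option P (2.8): take the remaining 400 — done.
Cost = 2300×0.6 + 300×1.2 + 1000×2.0 + 400×2.8 = 4860.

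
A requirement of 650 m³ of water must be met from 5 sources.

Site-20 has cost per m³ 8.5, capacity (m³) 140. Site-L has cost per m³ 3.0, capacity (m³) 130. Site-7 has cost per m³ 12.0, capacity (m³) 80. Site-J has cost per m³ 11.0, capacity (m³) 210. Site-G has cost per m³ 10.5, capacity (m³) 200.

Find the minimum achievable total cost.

5660

Fill from the cheapest source first.
Take 130 from Site-L at 3.0 ; need 520 more.
Site-20 (8.5): use full 140 ; 380 m³ to go.
Site-G (10.5): use full 200 ; 180 m³ to go.
Site-J (11.0): take the remaining 180 ; done.
Site-7: unused.
Cost = 130×3.0 + 140×8.5 + 200×10.5 + 180×11.0 = 5660.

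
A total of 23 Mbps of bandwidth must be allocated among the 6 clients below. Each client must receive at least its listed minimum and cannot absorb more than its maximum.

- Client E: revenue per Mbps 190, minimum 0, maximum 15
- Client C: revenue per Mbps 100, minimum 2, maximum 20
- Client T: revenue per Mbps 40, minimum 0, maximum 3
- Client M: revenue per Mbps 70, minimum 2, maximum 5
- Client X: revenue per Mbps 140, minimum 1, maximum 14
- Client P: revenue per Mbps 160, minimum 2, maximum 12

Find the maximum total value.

3810

Meeting every minimum uses 0+2+0+2+1+2 = 7 Mbps, leaving 16.
Rank by revenue per Mbps: Client E 190 > Client P 160 > Client X 140 > Client C 100 > Client M 70 > Client T 40.
Client E takes 15 more to reach its cap of 15 — 1 left.
Client P: +1 (room for 10) → 3. Pool exhausted.
Total = 190×15 + 100×2 + 70×2 + 140×1 + 160×3 = 3810.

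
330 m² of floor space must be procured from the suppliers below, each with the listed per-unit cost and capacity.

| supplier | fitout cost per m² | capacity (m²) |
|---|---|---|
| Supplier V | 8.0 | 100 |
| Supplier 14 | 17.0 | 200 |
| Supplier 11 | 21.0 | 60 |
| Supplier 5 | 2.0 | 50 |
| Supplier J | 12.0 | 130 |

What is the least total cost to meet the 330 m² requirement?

3310

Fill from the cheapest supplier first.
Supplier 5 (2.0): use full 50 → 280 m² to go.
Supplier V at 8.0: take all 100 m² → 180 still needed.
Supplier J (12.0): use full 130 → 50 m² to go.
Supplier 14 (17.0): take the remaining 50 → done.
Supplier 11: unused.
Cost = 50×2.0 + 100×8.0 + 130×12.0 + 50×17.0 = 3310.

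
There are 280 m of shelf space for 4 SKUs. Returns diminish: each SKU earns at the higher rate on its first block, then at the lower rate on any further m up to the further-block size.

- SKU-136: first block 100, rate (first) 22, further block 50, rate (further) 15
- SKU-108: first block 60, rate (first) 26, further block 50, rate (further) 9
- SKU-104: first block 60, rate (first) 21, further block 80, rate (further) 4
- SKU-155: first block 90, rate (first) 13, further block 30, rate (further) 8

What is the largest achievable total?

Order all 8 blocks by rate: SKU-108/first 26 > SKU-136/first 22 > SKU-104/first 21 > SKU-136/second 15 > SKU-155/first 13 > SKU-108/second 9 > SKU-155/second 8 > SKU-104/second 4.
SKU-108 first at 26: fill all 60 → 220 left.
SKU-136 first at 22: fill all 100 → 120 left.
SKU-104 first at 21: fill all 60 → 60 left.
SKU-136 second at 15: fill all 50 → 10 left.
SKU-155/first: +10 of 90 at 13; pool empty.
Total = 26×60 + 22×100 + 21×60 + 15×50 + 13×10 = 5900.

5900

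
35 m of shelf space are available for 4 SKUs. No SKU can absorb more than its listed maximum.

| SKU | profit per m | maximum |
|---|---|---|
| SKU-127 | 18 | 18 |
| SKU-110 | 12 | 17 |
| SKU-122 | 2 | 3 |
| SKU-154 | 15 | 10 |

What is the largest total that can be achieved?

Highest profit per m first: SKU-127 18 > SKU-154 15 > SKU-110 12 > SKU-122 2.
SKU-127 takes 18 to reach its cap of 18 → 17 left.
SKU-154: +10 to 10 (cap) → 7 left.
Only 7 left; SKU-110 takes them to reach 7.
Total = 18×18 + 12×7 + 15×10 = 558.

558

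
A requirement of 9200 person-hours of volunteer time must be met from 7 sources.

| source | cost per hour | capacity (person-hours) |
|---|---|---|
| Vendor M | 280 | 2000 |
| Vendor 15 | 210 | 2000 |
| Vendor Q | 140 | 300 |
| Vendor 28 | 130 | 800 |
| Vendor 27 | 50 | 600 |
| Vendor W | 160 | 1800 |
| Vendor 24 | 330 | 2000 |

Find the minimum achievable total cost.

2005000

Cheapest first:
Take 600 from Vendor 27 at 50 — need 8600 more.
Vendor 28 at 130: take all 800 person-hours — 7800 still needed.
Vendor Q (140): use full 300 — 7500 person-hours to go.
Vendor W at 160: take all 1800 person-hours — 5700 still needed.
Take 2000 from Vendor 15 at 210 — need 3700 more.
Vendor M at 280: take all 2000 person-hours — 1700 still needed.
Vendor 24 at 330: take 1700 of its 2000 — requirement met.
Cost = 600×50 + 800×130 + 300×140 + 1800×160 + 2000×210 + 2000×280 + 1700×330 = 2005000.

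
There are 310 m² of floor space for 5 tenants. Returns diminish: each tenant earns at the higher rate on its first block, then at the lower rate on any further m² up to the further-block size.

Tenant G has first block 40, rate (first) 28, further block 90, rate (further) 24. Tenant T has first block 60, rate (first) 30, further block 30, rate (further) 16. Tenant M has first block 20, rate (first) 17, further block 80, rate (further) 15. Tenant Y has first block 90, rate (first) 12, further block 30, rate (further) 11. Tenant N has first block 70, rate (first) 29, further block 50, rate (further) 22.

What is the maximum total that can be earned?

Treat each block as its own option and order by rate: Tenant T/tier1 30 > Tenant N/tier1 29 > Tenant G/tier1 28 > Tenant G/tier2 24 > Tenant N/tier2 22 > Tenant M/tier1 17 > Tenant T/tier2 16 > Tenant M/tier2 15 > Tenant Y/tier1 12 > Tenant Y/tier2 11.
Tenant T/tier1 (30): +60 — 250 left.
Fill Tenant N tier1 block (70 at 29) — 180 left.
Fill Tenant G tier1 block (40 at 28) — 140 left.
Fill Tenant G tier2 block (90 at 24) — 50 left.
Tenant N/tier2 (22): +50 — 0 left.
Total = 30×60 + 29×70 + 28×40 + 24×90 + 22×50 = 8210.

8210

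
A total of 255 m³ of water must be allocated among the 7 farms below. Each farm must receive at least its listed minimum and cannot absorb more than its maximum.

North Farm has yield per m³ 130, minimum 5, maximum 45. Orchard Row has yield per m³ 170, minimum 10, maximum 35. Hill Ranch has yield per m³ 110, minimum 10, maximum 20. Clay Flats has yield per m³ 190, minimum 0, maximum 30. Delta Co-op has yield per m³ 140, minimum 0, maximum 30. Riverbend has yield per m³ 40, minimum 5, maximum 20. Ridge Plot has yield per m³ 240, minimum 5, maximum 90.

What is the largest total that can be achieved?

Meeting every minimum uses 5+10+10+0+0+5+5 = 35 m³, leaving 220.
Highest yield per m³ first: Ridge Plot 240 > Clay Flats 190 > Orchard Row 170 > Delta Co-op 140 > North Farm 130 > Hill Ranch 110 > Riverbend 40.
Ridge Plot: +85 to 90 (cap) — 135 left.
Clay Flats: +30 to 30 (cap) — 105 left.
Give Orchard Row 25 more to hit its cap of 35 — 80 left.
Delta Co-op: +30 to 30 (cap) — 50 left.
Give North Farm 40 more to hit its cap of 45 — 10 left.
Hill Ranch takes 10 more to reach its cap of 20 — 0 left.
Total = 130×45 + 170×35 + 110×20 + 190×30 + 140×30 + 40×5 + 240×90 = 45700.

45700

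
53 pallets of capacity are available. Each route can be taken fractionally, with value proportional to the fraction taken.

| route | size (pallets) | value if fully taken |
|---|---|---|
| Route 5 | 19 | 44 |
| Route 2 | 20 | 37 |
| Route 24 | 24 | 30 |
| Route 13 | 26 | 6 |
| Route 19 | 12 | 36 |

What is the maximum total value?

119.5

Best value per unit of size first: Route 19 36/12≈3, Route 5 44/19≈2.32, Route 2 37/20≈1.85, Route 24 30/24≈1.25, Route 13 6/26≈0.231.
Take all of Route 19 (12 pallets, value 36) — 41 pallets left.
Take all of Route 5 (19 pallets, value 44) — 22 pallets left.
Route 2: take in full, 20 pallets for value 37 — 2 left.
Only 2 pallets remain; take 2/24 of Route 24 for value 30×2/24 = 2.5.
Total value = 119.5.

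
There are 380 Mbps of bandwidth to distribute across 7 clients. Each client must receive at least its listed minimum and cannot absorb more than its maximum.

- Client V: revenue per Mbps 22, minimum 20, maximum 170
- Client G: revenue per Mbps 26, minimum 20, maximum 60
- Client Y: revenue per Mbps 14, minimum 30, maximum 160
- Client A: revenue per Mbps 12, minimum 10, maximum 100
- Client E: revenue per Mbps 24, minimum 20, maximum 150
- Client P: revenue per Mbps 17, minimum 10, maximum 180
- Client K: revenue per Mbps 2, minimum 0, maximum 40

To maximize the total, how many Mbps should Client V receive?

120

Meeting every minimum uses 20+20+30+10+20+10+0 = 110 Mbps, leaving 270.
Highest revenue per Mbps first: Client G 26 > Client E 24 > Client V 22 > Client P 17 > Client Y 14 > Client A 12 > Client K 2.
Client G: +40 to 60 (cap) — 230 left.
Give Client E 130 more to hit its cap of 150 — 100 left.
Client V: +100 (room for 150) → 120. Pool exhausted.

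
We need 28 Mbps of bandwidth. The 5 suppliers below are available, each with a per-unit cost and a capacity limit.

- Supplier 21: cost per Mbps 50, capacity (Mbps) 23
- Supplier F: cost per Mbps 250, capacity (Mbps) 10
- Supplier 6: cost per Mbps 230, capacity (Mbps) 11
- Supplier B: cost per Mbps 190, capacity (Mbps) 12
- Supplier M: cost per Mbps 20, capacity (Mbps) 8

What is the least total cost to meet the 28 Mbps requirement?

1160

Fill from the cheapest supplier first.
Take 8 from Supplier M at 20 → need 20 more.
Take 20 from Supplier 21 at 50 to finish.
Supplier B, Supplier 6, Supplier F: unused.
Cost = 8×20 + 20×50 = 1160.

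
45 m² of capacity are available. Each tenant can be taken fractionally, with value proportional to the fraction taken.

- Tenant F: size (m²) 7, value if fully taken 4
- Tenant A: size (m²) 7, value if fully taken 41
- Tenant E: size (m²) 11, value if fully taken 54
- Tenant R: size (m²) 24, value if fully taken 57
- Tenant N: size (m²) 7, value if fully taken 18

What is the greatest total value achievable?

Rank by value-to-size ratio: Tenant A 41/7≈5.86, Tenant E 54/11≈4.91, Tenant N 18/7≈2.57, Tenant R 57/24≈2.38, Tenant F 4/7≈0.571.
Take all of Tenant A (7 m², value 41) — 38 m² left.
Tenant E: take in full, 11 m² for value 54 — 27 left.
Tenant N: take in full, 7 m² for value 18 — 20 left.
20 m² left: a 20/24 share of Tenant R gives 57×20/24 = 47.5.
Total value = 160.5.

160.5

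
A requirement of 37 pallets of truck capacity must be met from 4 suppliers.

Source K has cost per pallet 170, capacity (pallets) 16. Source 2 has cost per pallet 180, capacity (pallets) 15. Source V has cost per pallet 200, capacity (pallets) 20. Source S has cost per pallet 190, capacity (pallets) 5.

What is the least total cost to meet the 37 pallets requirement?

Cheapest first:
Source K (170): use full 16 — 21 pallets to go.
Source 2 (180): use full 15 — 6 pallets to go.
Source S (190): use full 5 — 1 pallets to go.
Source V at 200: take 1 of its 20 — requirement met.
Cost = 16×170 + 15×180 + 5×190 + 1×200 = 6570.

6570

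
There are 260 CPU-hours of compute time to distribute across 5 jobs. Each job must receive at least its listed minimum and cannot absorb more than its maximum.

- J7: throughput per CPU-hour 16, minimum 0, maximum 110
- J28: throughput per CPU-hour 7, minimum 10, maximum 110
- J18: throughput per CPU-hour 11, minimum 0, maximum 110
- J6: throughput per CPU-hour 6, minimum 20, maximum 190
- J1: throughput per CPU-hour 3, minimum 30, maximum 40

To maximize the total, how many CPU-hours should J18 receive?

90

Meeting every minimum uses 0+10+0+20+30 = 60 CPU-hours, leaving 200.
Order the jobs by throughput per CPU-hour: J7 16 > J18 11 > J28 7 > J6 6 > J1 3.
J7: +110 to 110 (cap) → 90 left.
Only 90 left; J18 takes them to reach 90.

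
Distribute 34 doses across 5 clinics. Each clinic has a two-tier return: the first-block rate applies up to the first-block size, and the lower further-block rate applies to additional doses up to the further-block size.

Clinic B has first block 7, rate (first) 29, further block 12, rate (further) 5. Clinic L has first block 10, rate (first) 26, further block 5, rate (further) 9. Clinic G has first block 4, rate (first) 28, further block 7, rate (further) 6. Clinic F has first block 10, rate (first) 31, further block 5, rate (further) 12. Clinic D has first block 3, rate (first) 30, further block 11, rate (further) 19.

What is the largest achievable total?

Rank every tier by rate: Clinic F/tier1 31 > Clinic D/tier1 30 > Clinic B/tier1 29 > Clinic G/tier1 28 > Clinic L/tier1 26 > Clinic D/tier2 19 > Clinic F/tier2 12 > Clinic L/tier2 9 > Clinic G/tier2 6 > Clinic B/tier2 5.
Fill Clinic F tier1 block (10 at 31) — 24 left.
Clinic D tier1 at 30: fill all 3 — 21 left.
Fill Clinic B tier1 block (7 at 29) — 14 left.
Fill Clinic G tier1 block (4 at 28) — 10 left.
Fill Clinic L tier1 block (10 at 26) — 0 left.
Total = 31×10 + 30×3 + 29×7 + 28×4 + 26×10 = 975.

975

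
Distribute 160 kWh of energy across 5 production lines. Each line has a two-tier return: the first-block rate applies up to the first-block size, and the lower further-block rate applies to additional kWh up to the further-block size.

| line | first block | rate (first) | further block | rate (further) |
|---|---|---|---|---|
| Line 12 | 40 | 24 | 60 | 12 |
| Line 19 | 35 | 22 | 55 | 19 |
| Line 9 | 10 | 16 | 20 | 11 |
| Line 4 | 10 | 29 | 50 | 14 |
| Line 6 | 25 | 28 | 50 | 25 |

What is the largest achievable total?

Order all 10 blocks by rate: Line 4/first 29 > Line 6/first 28 > Line 6/second 25 > Line 12/first 24 > Line 19/first 22 > Line 19/second 19 > Line 9/first 16 > Line 4/second 14 > Line 12/second 12 > Line 9/second 11.
Line 4 first at 29: fill all 10 → 150 left.
Line 6 first at 28: fill all 25 → 125 left.
Line 6 second at 25: fill all 50 → 75 left.
Line 12 first at 24: fill all 40 → 35 left.
Fill Line 19 first block (35 at 22) → 0 left.
Total = 29×10 + 28×25 + 25×50 + 24×40 + 22×35 = 3970.

3970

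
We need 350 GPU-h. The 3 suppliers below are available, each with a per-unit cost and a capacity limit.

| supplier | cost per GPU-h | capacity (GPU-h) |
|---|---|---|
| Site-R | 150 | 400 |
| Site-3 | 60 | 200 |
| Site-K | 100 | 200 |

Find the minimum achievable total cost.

Use suppliers in increasing cost order.
Site-3 at 60: take all 200 GPU-h → 150 still needed.
Site-K (100): take the remaining 150 → done.
Site-R: unused.
Cost = 200×60 + 150×100 = 27000.

27000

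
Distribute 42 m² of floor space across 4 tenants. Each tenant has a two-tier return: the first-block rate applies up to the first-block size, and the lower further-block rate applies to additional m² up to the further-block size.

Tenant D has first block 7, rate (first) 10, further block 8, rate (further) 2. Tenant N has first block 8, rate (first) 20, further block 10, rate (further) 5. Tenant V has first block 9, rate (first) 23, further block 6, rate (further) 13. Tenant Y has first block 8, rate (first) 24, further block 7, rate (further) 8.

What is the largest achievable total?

Order all 8 blocks by rate: Tenant Y/first 24 > Tenant V/first 23 > Tenant N/first 20 > Tenant V/second 13 > Tenant D/first 10 > Tenant Y/second 8 > Tenant N/second 5 > Tenant D/second 2.
Tenant Y first at 24: fill all 8 → 34 left.
Tenant V first at 23: fill all 9 → 25 left.
Tenant N first at 20: fill all 8 → 17 left.
Tenant V/second (13): +6 → 11 left.
Fill Tenant D first block (7 at 10) → 4 left.
Tenant Y/second: +4 of 7 at 8; pool empty.
Total = 24×8 + 23×9 + 20×8 + 13×6 + 10×7 + 8×4 = 739.

739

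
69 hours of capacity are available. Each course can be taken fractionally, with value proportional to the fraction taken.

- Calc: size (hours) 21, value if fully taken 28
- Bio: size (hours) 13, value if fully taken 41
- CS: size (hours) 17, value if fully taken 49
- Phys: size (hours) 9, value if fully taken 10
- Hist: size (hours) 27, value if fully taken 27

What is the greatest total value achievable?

137

Sort by value density: Bio 41/13≈3.15, CS 49/17≈2.88, Calc 28/21≈1.33, Phys 10/9≈1.11, Hist 27/27≈1.
All 13 hours of Bio fit (value 41) → 56 remain.
Take all of CS (17 hours, value 49) → 39 hours left.
Calc: take in full, 21 hours for value 28 → 18 left.
All 9 hours of Phys fit (value 10) → 9 remain.
Only 9 hours remain; take 9/27 of Hist for value 27×9/27 = 9.
Total value = 137.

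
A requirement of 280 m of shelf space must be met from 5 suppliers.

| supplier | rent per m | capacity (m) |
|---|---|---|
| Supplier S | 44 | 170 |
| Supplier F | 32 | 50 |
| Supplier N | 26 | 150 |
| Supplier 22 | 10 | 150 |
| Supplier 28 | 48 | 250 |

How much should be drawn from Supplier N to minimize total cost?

130

Cheapest first:
Supplier 22 at 10: take all 150 m — 130 still needed.
Supplier N at 26: take 130 of its 150 — requirement met.
Supplier F, Supplier S, Supplier 28: unused.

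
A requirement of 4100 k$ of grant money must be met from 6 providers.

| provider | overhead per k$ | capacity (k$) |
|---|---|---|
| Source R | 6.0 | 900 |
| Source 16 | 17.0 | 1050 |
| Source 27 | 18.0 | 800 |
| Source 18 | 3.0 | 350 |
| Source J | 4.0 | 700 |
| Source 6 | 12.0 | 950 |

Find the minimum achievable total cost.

41200

Use providers in increasing cost order.
Source 18 (3.0): use full 350 ; 3750 k$ to go.
Take 700 from Source J at 4.0 ; need 3050 more.
Source R at 6.0: take all 900 k$ ; 2150 still needed.
Take 950 from Source 6 at 12.0 ; need 1200 more.
Source 16 (17.0): use full 1050 ; 150 k$ to go.
Source 27 at 18.0: take 150 of its 800 ; requirement met.
Cost = 350×3.0 + 700×4.0 + 900×6.0 + 950×12.0 + 1050×17.0 + 150×18.0 = 41200.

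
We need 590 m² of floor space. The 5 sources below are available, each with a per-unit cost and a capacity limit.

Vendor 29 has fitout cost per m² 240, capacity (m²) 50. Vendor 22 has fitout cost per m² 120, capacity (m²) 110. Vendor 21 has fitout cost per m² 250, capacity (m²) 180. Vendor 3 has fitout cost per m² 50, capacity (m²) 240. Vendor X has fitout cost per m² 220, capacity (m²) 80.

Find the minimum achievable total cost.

Use sources in increasing cost order.
Take 240 from Vendor 3 at 50 — need 350 more.
Vendor 22 (120): use full 110 — 240 m² to go.
Take 80 from Vendor X at 220 — need 160 more.
Vendor 29 at 240: take all 50 m² — 110 still needed.
Vendor 21 (250): take the remaining 110 — done.
Cost = 240×50 + 110×120 + 80×220 + 50×240 + 110×250 = 82300.

82300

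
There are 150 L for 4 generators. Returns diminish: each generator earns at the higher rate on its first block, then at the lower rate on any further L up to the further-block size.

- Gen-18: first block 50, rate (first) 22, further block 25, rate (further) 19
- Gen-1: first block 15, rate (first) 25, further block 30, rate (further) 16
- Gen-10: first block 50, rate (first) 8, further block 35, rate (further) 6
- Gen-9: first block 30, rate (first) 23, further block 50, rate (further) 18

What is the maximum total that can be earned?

Treat each block as its own option and order by rate: Gen-1/first 25 > Gen-9/first 23 > Gen-18/first 22 > Gen-18/second 19 > Gen-9/second 18 > Gen-1/second 16 > Gen-10/first 8 > Gen-10/second 6.
Gen-1 first at 25: fill all 15 ; 135 left.
Gen-9/first (23): +30 ; 105 left.
Gen-18 first at 22: fill all 50 ; 55 left.
Gen-18/second (19): +25 ; 30 left.
Gen-9/second: +30 of 50 at 18; pool empty.
Total = 25×15 + 23×30 + 22×50 + 19×25 + 18×30 = 3180.

3180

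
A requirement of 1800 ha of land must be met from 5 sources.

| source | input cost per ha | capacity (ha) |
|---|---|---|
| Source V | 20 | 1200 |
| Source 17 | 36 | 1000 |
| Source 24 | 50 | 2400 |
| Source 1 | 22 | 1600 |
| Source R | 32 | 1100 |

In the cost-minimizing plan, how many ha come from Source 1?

Cheapest first:
Source V (20): use full 1200 → 600 ha to go.
Source 1 at 22: take 600 of its 1600 → requirement met.
Source R, Source 17, Source 24: unused.

600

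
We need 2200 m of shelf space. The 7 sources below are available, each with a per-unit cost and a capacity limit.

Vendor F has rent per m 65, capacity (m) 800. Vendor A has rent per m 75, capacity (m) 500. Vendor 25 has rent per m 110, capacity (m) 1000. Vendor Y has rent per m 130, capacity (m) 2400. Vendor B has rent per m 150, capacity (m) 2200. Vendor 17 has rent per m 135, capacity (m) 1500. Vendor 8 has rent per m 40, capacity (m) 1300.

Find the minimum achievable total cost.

Use sources in increasing cost order.
Vendor 8 (40): use full 1300 ; 900 m to go.
Take 800 from Vendor F at 65 ; need 100 more.
Take 100 from Vendor A at 75 to finish.
Vendor 25, Vendor Y, Vendor 17, Vendor B: unused.
Cost = 1300×40 + 800×65 + 100×75 = 111500.

111500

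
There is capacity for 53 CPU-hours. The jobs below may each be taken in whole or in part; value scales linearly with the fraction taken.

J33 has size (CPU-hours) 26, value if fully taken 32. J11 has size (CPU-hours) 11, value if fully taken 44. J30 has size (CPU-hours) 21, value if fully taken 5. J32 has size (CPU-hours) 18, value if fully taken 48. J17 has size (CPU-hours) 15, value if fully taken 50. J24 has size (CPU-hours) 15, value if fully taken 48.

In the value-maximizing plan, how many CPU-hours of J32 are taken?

12

Sort by value density: J11 44/11≈4, J17 50/15≈3.33, J24 48/15≈3.2, J32 48/18≈2.67, J33 32/26≈1.23, J30 5/21≈0.238.
Take all of J11 (11 CPU-hours, value 44) — 42 CPU-hours left.
J17: take in full, 15 CPU-hours for value 50 — 27 left.
All 15 CPU-hours of J24 fit (value 48) — 12 remain.
Fill the last 12 CPU-hours with part of J32: 12/18 of it earns 32.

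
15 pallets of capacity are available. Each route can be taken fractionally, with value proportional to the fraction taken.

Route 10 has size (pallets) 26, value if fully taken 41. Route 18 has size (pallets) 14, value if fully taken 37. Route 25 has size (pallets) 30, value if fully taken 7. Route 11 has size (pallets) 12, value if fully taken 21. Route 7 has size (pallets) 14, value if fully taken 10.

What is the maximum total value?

38.75

Rank by value-to-size ratio: Route 18 37/14≈2.64, Route 11 21/12≈1.75, Route 10 41/26≈1.58, Route 7 10/14≈0.714, Route 25 7/30≈0.233.
Route 18: take in full, 14 pallets for value 37 — 1 left.
1 pallets left: a 1/12 share of Route 11 gives 21×1/12 = 1.75.
Total value = 38.75.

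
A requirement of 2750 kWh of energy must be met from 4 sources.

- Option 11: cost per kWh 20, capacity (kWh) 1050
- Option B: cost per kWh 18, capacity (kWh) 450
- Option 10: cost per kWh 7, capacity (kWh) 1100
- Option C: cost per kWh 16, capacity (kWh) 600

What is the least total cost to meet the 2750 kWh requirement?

37400

Fill from the cheapest source first.
Take 1100 from Option 10 at 7 → need 1650 more.
Take 600 from Option C at 16 → need 1050 more.
Take 450 from Option B at 18 → need 600 more.
Option 11 at 20: take 600 of its 1050 → requirement met.
Cost = 1100×7 + 600×16 + 450×18 + 600×20 = 37400.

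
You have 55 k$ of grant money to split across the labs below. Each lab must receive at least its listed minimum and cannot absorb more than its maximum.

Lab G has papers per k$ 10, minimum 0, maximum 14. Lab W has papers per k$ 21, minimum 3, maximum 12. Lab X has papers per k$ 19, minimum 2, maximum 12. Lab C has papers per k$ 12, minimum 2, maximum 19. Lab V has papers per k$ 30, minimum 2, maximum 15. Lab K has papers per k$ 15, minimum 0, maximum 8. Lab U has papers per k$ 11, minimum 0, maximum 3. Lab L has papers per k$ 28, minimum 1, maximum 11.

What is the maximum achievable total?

1307

Meeting every minimum uses 0+3+2+2+2+0+0+1 = 10 k$, leaving 45.
Order the labs by papers per k$: Lab V 30 > Lab L 28 > Lab W 21 > Lab X 19 > Lab K 15 > Lab C 12 > Lab U 11 > Lab G 10.
Give Lab V 13 more to hit its cap of 15 ; 32 left.
Give Lab L 10 more to hit its cap of 11 ; 22 left.
Give Lab W 9 more to hit its cap of 12 ; 13 left.
Lab X: +10 to 12 (cap) ; 3 left.
Lab K: +3 (room for 8) → 3. Pool exhausted.
Total = 21×12 + 19×12 + 12×2 + 30×15 + 15×3 + 28×11 = 1307.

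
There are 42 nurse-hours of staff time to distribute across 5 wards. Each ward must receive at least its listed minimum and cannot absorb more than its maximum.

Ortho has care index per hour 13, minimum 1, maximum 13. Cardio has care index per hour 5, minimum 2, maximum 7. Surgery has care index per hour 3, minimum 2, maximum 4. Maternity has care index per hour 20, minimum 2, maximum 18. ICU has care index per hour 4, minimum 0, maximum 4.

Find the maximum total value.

578

Meeting every minimum uses 1+2+2+2+0 = 7 nurse-hours, leaving 35.
Rank by care index per hour: Maternity 20 > Ortho 13 > Cardio 5 > ICU 4 > Surgery 3.
Maternity takes 16 more to reach its cap of 18 ; 19 left.
Ortho: +12 to 13 (cap) ; 7 left.
Cardio: +5 to 7 (cap) ; 2 left.
ICU has room for 4 more but only 2 remain, so it gets 2.
Total = 13×13 + 5×7 + 3×2 + 20×18 + 4×2 = 578.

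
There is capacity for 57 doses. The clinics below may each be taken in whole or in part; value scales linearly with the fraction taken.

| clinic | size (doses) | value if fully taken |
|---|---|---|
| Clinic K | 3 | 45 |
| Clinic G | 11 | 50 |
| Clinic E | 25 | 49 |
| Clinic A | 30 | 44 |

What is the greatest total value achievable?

170.4

Best value per unit of size first: Clinic K 45/3≈15, Clinic G 50/11≈4.55, Clinic E 49/25≈1.96, Clinic A 44/30≈1.47.
Clinic K: take in full, 3 doses for value 45 → 54 left.
Take all of Clinic G (11 doses, value 50) → 43 doses left.
Take all of Clinic E (25 doses, value 49) → 18 doses left.
Only 18 doses remain; take 18/30 of Clinic A for value 44×18/30 = 26.4.
Total value = 170.4.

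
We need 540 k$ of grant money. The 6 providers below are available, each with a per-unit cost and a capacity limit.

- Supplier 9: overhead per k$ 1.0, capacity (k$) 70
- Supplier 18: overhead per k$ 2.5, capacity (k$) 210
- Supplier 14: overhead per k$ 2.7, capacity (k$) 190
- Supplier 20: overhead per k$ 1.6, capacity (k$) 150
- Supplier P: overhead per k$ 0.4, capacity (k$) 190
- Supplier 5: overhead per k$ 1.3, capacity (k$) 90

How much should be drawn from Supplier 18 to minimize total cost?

40

Cheapest first:
Supplier P (0.4): use full 190 → 350 k$ to go.
Supplier 9 at 1.0: take all 70 k$ → 280 still needed.
Take 90 from Supplier 5 at 1.3 → need 190 more.
Supplier 20 (1.6): use full 150 → 40 k$ to go.
Supplier 18 (2.5): take the remaining 40 → done.
Supplier 14: unused.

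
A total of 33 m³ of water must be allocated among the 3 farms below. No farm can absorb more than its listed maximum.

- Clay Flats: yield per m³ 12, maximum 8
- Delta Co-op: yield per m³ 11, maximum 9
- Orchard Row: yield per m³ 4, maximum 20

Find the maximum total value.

Order the farms by yield per m³: Clay Flats 12 > Delta Co-op 11 > Orchard Row 4.
Give Clay Flats 8 to hit its cap of 8 → 25 left.
Delta Co-op: +9 to 9 (cap) → 16 left.
Orchard Row: +16 (room for 20) → 16. Pool exhausted.
Total = 12×8 + 11×9 + 4×16 = 259.

259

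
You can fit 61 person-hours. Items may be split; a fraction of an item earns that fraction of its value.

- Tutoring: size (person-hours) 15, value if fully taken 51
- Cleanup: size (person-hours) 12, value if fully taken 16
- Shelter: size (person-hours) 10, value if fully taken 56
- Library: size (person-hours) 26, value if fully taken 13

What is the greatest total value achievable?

Rank by value-to-size ratio: Shelter 56/10≈5.6, Tutoring 51/15≈3.4, Cleanup 16/12≈1.33, Library 13/26≈0.5.
All 10 person-hours of Shelter fit (value 56) → 51 remain.
Tutoring: take in full, 15 person-hours for value 51 → 36 left.
Cleanup: take in full, 12 person-hours for value 16 → 24 left.
Only 24 person-hours remain; take 24/26 of Library for value 13×24/26 = 12.
Total value = 135.

135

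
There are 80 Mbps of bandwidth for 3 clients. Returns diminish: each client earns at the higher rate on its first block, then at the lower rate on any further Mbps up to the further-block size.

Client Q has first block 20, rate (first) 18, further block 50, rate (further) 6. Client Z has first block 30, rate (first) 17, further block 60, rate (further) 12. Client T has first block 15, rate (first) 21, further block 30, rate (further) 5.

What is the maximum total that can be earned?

Treat each block as its own option and order by rate: Client T/tier1 21 > Client Q/tier1 18 > Client Z/tier1 17 > Client Z/tier2 12 > Client Q/tier2 6 > Client T/tier2 5.
Client T tier1 at 21: fill all 15 ; 65 left.
Client Q tier1 at 18: fill all 20 ; 45 left.
Fill Client Z tier1 block (30 at 17) ; 15 left.
Client Z tier2 at 12: only 15 left, fill 15.
Total = 21×15 + 18×20 + 17×30 + 12×15 = 1365.

1365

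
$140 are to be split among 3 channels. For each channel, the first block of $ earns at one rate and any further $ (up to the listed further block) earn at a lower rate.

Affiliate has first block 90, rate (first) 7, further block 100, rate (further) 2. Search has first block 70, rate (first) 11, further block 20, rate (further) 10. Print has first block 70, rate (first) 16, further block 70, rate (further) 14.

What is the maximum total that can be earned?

2100

Rank every tier by rate: Print/first 16 > Print/second 14 > Search/first 11 > Search/second 10 > Affiliate/first 7 > Affiliate/second 2.
Fill Print first block (70 at 16) ; 70 left.
Print second at 14: fill all 70 ; 0 left.
Total = 16×70 + 14×70 = 2100.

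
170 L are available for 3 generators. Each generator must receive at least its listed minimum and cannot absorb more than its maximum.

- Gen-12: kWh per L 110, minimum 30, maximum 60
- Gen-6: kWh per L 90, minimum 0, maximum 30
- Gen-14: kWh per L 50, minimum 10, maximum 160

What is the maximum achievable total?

Meeting every minimum uses 30+0+10 = 40 L, leaving 130.
Order the generators by kWh per L: Gen-12 110 > Gen-6 90 > Gen-14 50.
Gen-12 takes 30 more to reach its cap of 60 → 100 left.
Gen-6 takes 30 more to reach its cap of 30 → 70 left.
Gen-14: +70 (room for 150) → 80. Pool exhausted.
Total = 110×60 + 90×30 + 50×80 = 13300.

13300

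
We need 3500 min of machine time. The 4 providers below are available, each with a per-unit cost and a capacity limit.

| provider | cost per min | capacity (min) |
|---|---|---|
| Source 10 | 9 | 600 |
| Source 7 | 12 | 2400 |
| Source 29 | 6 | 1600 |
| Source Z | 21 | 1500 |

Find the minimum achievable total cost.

30600

Cheapest first:
Source 29 at 6: take all 1600 min → 1900 still needed.
Take 600 from Source 10 at 9 → need 1300 more.
Source 7 (12): take the remaining 1300 → done.
Source Z: unused.
Cost = 1600×6 + 600×9 + 1300×12 = 30600.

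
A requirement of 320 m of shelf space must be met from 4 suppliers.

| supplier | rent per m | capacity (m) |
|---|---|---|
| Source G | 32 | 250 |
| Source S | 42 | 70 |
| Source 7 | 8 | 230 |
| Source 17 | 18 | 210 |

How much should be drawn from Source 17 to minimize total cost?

90

Cheapest first:
Take 230 from Source 7 at 8 — need 90 more.
Source 17 at 18: take 90 of its 210 — requirement met.
Source G, Source S: unused.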